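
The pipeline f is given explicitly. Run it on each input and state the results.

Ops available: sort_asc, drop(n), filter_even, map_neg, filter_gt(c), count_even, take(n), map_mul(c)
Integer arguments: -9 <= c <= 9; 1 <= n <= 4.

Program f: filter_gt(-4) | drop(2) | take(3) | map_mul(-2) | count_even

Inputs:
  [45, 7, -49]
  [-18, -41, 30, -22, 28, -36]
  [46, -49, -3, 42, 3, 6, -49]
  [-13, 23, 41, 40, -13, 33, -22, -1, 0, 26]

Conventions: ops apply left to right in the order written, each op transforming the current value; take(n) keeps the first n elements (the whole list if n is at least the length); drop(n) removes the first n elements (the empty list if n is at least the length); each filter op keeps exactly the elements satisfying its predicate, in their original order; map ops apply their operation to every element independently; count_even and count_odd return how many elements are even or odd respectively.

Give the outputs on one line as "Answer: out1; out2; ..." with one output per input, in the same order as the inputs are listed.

Execution, op by op:
  [45, 7, -49] -> [45, 7] -> [] -> [] -> [] -> 0
  [-18, -41, 30, -22, 28, -36] -> [30, 28] -> [] -> [] -> [] -> 0
  [46, -49, -3, 42, 3, 6, -49] -> [46, -3, 42, 3, 6] -> [42, 3, 6] -> [42, 3, 6] -> [-84, -6, -12] -> 3
  [-13, 23, 41, 40, -13, 33, -22, -1, 0, 26] -> [23, 41, 40, 33, -1, 0, 26] -> [40, 33, -1, 0, 26] -> [40, 33, -1] -> [-80, -66, 2] -> 3

0; 0; 3; 3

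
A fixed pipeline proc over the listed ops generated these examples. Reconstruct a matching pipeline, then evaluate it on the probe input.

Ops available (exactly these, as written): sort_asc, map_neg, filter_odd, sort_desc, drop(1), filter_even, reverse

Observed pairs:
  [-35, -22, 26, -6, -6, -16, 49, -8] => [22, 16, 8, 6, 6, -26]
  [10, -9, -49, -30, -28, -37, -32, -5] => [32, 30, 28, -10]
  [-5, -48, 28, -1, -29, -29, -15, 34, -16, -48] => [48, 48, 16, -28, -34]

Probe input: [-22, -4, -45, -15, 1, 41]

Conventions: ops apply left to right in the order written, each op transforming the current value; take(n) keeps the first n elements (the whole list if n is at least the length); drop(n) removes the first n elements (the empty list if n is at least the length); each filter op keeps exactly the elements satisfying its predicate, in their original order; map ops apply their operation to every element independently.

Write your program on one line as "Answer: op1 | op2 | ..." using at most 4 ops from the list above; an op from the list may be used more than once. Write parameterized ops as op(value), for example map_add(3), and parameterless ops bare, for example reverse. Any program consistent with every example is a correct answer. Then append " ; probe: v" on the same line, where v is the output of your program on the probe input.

sort_asc | filter_even | map_neg ; probe: [22, 4]

Check, running the answer program on each example:
  [-35, -22, 26, -6, -6, -16, 49, -8] -> [-35, -22, -16, -8, -6, -6, 26, 49] -> [-22, -16, -8, -6, -6, 26] -> [22, 16, 8, 6, 6, -26]
  [10, -9, -49, -30, -28, -37, -32, -5] -> [-49, -37, -32, -30, -28, -9, -5, 10] -> [-32, -30, -28, 10] -> [32, 30, 28, -10]
  [-5, -48, 28, -1, -29, -29, -15, 34, -16, -48] -> [-48, -48, -29, -29, -16, -15, -5, -1, 28, 34] -> [-48, -48, -16, 28, 34] -> [48, 48, 16, -28, -34]
  probe: [-22, -4, -45, -15, 1, 41] -> [-45, -22, -15, -4, 1, 41] -> [-22, -4] -> [22, 4]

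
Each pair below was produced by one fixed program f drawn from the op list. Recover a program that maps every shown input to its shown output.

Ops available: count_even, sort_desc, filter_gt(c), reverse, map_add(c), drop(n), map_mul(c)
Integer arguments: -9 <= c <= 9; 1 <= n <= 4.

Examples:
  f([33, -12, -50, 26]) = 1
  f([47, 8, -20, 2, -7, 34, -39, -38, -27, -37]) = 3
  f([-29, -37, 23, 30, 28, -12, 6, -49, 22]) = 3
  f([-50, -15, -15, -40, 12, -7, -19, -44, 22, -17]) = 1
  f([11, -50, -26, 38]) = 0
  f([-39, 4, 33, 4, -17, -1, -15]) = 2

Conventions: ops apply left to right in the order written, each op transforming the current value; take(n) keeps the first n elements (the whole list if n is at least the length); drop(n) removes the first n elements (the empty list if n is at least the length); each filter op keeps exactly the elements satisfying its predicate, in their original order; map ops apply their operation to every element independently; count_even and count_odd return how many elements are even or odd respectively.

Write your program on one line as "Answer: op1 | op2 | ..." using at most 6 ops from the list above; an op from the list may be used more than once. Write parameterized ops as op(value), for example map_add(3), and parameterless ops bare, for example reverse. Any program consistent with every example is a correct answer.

sort_desc | filter_gt(-9) | map_add(9) | drop(1) | map_add(-9) | count_even

Check, running the answer program on each example:
  [33, -12, -50, 26] -> [33, 26, -12, -50] -> [33, 26] -> [42, 35] -> [35] -> [26] -> 1
  [47, 8, -20, 2, -7, 34, -39, -38, -27, -37] -> [47, 34, 8, 2, -7, -20, -27, -37, -38, -39] -> [47, 34, 8, 2, -7] -> [56, 43, 17, 11, 2] -> [43, 17, 11, 2] -> [34, 8, 2, -7] -> 3
  [-29, -37, 23, 30, 28, -12, 6, -49, 22] -> [30, 28, 23, 22, 6, -12, -29, -37, -49] -> [30, 28, 23, 22, 6] -> [39, 37, 32, 31, 15] -> [37, 32, 31, 15] -> [28, 23, 22, 6] -> 3
  [-50, -15, -15, -40, 12, -7, -19, -44, 22, -17] -> [22, 12, -7, -15, -15, -17, -19, -40, -44, -50] -> [22, 12, -7] -> [31, 21, 2] -> [21, 2] -> [12, -7] -> 1
  [11, -50, -26, 38] -> [38, 11, -26, -50] -> [38, 11] -> [47, 20] -> [20] -> [11] -> 0
  [-39, 4, 33, 4, -17, -1, -15] -> [33, 4, 4, -1, -15, -17, -39] -> [33, 4, 4, -1] -> [42, 13, 13, 8] -> [13, 13, 8] -> [4, 4, -1] -> 2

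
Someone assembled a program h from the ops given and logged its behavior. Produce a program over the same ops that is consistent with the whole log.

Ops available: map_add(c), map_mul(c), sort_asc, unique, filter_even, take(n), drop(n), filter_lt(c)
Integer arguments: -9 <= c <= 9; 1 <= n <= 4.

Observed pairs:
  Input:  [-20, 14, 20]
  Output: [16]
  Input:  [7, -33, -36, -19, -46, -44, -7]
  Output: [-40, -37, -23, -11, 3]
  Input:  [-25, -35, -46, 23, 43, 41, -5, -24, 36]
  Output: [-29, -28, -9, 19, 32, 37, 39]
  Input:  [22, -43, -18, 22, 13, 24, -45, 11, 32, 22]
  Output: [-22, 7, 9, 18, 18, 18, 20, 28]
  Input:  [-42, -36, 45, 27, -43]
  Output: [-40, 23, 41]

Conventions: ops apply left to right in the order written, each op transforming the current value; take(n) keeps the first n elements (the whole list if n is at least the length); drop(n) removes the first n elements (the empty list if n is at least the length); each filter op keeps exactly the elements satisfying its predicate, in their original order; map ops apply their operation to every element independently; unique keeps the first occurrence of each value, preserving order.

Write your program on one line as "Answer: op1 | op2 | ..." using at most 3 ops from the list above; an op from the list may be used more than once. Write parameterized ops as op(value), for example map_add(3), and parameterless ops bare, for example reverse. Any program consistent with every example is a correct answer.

sort_asc | drop(2) | map_add(-4)

Check, running the answer program on each example:
  [-20, 14, 20] -> [-20, 14, 20] -> [20] -> [16]
  [7, -33, -36, -19, -46, -44, -7] -> [-46, -44, -36, -33, -19, -7, 7] -> [-36, -33, -19, -7, 7] -> [-40, -37, -23, -11, 3]
  [-25, -35, -46, 23, 43, 41, -5, -24, 36] -> [-46, -35, -25, -24, -5, 23, 36, 41, 43] -> [-25, -24, -5, 23, 36, 41, 43] -> [-29, -28, -9, 19, 32, 37, 39]
  [22, -43, -18, 22, 13, 24, -45, 11, 32, 22] -> [-45, -43, -18, 11, 13, 22, 22, 22, 24, 32] -> [-18, 11, 13, 22, 22, 22, 24, 32] -> [-22, 7, 9, 18, 18, 18, 20, 28]
  [-42, -36, 45, 27, -43] -> [-43, -42, -36, 27, 45] -> [-36, 27, 45] -> [-40, 23, 41]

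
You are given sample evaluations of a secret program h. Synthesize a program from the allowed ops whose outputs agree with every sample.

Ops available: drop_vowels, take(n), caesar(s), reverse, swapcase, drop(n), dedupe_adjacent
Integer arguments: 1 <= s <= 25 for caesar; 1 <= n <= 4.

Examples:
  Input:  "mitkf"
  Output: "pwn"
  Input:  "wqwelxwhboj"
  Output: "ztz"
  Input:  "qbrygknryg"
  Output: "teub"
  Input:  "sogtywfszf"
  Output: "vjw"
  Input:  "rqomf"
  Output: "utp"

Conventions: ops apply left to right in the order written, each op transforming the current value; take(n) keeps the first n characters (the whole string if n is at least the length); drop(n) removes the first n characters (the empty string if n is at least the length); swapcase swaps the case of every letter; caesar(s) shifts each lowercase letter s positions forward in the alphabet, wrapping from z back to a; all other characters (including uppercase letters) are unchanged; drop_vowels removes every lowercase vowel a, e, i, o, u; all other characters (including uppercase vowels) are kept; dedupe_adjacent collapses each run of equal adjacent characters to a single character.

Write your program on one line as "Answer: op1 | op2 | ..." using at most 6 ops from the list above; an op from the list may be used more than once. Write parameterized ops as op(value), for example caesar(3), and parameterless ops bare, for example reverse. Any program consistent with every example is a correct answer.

take(4) | reverse | drop_vowels | reverse | caesar(15) | caesar(14)

Check, running the answer program on each example:
  "mitkf" -> "mitk" -> "ktim" -> "ktm" -> "mtk" -> "biz" -> "pwn"
  "wqwelxwhboj" -> "wqwe" -> "ewqw" -> "wqw" -> "wqw" -> "lfl" -> "ztz"
  "qbrygknryg" -> "qbry" -> "yrbq" -> "yrbq" -> "qbry" -> "fqgn" -> "teub"
  "sogtywfszf" -> "sogt" -> "tgos" -> "tgs" -> "sgt" -> "hvi" -> "vjw"
  "rqomf" -> "rqom" -> "moqr" -> "mqr" -> "rqm" -> "gfb" -> "utp"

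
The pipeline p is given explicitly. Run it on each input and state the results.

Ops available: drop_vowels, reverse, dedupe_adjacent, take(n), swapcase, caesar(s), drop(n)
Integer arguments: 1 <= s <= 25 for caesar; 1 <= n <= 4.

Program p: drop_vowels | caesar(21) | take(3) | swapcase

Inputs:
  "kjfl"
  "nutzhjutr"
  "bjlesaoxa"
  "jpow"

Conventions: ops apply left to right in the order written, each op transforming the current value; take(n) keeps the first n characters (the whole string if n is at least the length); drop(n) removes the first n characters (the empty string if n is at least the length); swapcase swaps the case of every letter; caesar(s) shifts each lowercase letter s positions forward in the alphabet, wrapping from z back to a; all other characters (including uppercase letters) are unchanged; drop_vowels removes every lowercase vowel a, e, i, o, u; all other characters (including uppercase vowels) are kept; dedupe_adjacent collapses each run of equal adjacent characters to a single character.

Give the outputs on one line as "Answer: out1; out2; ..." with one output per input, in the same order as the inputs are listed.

Execution, op by op:
  "kjfl" -> "kjfl" -> "feag" -> "fea" -> "FEA"
  "nutzhjutr" -> "ntzhjtr" -> "iouceom" -> "iou" -> "IOU"
  "bjlesaoxa" -> "bjlsx" -> "wegns" -> "weg" -> "WEG"
  "jpow" -> "jpw" -> "ekr" -> "ekr" -> "EKR"

"FEA"; "IOU"; "WEG"; "EKR"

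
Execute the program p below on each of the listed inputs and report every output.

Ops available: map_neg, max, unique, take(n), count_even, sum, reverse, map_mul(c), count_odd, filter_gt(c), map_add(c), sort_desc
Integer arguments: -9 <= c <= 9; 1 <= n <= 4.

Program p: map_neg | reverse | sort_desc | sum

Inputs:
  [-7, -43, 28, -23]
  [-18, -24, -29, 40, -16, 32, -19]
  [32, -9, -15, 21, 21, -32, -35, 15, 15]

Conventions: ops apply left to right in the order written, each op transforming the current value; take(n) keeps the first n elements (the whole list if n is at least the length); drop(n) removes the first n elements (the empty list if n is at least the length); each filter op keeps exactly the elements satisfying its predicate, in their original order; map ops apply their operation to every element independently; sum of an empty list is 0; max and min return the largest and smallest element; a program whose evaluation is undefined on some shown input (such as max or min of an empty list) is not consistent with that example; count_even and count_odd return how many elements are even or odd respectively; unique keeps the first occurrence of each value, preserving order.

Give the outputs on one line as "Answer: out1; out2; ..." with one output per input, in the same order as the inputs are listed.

Execution, op by op:
  [-7, -43, 28, -23] -> [7, 43, -28, 23] -> [23, -28, 43, 7] -> [43, 23, 7, -28] -> 45
  [-18, -24, -29, 40, -16, 32, -19] -> [18, 24, 29, -40, 16, -32, 19] -> [19, -32, 16, -40, 29, 24, 18] -> [29, 24, 19, 18, 16, -32, -40] -> 34
  [32, -9, -15, 21, 21, -32, -35, 15, 15] -> [-32, 9, 15, -21, -21, 32, 35, -15, -15] -> [-15, -15, 35, 32, -21, -21, 15, 9, -32] -> [35, 32, 15, 9, -15, -15, -21, -21, -32] -> -13

45; 34; -13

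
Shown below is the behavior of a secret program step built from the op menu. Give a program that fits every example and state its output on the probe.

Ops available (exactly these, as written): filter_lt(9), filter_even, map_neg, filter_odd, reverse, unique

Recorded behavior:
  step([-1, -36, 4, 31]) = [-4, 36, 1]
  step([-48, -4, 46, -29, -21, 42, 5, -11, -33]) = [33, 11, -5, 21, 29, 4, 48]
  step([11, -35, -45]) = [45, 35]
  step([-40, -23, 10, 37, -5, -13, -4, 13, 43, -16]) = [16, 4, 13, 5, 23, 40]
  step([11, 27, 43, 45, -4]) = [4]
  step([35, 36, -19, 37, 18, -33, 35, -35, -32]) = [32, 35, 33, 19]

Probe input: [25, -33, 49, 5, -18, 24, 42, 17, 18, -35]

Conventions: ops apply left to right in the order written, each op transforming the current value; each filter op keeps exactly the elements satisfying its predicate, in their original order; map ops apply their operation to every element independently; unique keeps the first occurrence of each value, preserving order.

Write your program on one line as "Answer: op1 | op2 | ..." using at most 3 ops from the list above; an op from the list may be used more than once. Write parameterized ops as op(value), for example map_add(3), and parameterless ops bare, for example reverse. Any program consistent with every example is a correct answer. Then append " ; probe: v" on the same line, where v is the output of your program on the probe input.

filter_lt(9) | reverse | map_neg ; probe: [35, 18, -5, 33]

Check, running the answer program on each example:
  [-1, -36, 4, 31] -> [-1, -36, 4] -> [4, -36, -1] -> [-4, 36, 1]
  [-48, -4, 46, -29, -21, 42, 5, -11, -33] -> [-48, -4, -29, -21, 5, -11, -33] -> [-33, -11, 5, -21, -29, -4, -48] -> [33, 11, -5, 21, 29, 4, 48]
  [11, -35, -45] -> [-35, -45] -> [-45, -35] -> [45, 35]
  [-40, -23, 10, 37, -5, -13, -4, 13, 43, -16] -> [-40, -23, -5, -13, -4, -16] -> [-16, -4, -13, -5, -23, -40] -> [16, 4, 13, 5, 23, 40]
  [11, 27, 43, 45, -4] -> [-4] -> [-4] -> [4]
  [35, 36, -19, 37, 18, -33, 35, -35, -32] -> [-19, -33, -35, -32] -> [-32, -35, -33, -19] -> [32, 35, 33, 19]
  probe: [25, -33, 49, 5, -18, 24, 42, 17, 18, -35] -> [-33, 5, -18, -35] -> [-35, -18, 5, -33] -> [35, 18, -5, 33]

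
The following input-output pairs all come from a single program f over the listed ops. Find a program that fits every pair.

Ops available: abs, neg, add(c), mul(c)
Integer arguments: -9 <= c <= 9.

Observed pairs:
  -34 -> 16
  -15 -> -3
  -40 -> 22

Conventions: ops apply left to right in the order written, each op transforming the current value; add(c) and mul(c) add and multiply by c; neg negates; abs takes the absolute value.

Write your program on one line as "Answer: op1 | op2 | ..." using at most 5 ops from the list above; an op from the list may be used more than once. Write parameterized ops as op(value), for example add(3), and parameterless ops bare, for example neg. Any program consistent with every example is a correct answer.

abs | add(-9) | neg | add(9) | neg

Check, running the answer program on each example:
  -34 -> 34 -> 25 -> -25 -> -16 -> 16
  -15 -> 15 -> 6 -> -6 -> 3 -> -3
  -40 -> 40 -> 31 -> -31 -> -22 -> 22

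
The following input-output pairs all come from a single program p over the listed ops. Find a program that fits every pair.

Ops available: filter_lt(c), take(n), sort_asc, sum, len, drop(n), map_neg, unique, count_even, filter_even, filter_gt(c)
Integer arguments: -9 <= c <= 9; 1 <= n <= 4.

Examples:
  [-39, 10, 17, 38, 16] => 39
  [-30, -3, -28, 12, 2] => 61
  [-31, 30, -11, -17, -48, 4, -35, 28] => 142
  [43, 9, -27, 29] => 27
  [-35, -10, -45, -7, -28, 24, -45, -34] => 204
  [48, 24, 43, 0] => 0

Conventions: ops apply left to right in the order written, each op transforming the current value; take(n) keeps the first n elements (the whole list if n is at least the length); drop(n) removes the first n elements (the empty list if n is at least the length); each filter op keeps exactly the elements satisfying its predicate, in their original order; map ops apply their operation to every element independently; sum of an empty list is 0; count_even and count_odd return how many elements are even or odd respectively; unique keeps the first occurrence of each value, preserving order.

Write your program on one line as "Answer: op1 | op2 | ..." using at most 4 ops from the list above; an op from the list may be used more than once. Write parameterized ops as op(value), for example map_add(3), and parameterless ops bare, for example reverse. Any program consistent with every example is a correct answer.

filter_lt(-1) | map_neg | sum

Check, running the answer program on each example:
  [-39, 10, 17, 38, 16] -> [-39] -> [39] -> 39
  [-30, -3, -28, 12, 2] -> [-30, -3, -28] -> [30, 3, 28] -> 61
  [-31, 30, -11, -17, -48, 4, -35, 28] -> [-31, -11, -17, -48, -35] -> [31, 11, 17, 48, 35] -> 142
  [43, 9, -27, 29] -> [-27] -> [27] -> 27
  [-35, -10, -45, -7, -28, 24, -45, -34] -> [-35, -10, -45, -7, -28, -45, -34] -> [35, 10, 45, 7, 28, 45, 34] -> 204
  [48, 24, 43, 0] -> [] -> [] -> 0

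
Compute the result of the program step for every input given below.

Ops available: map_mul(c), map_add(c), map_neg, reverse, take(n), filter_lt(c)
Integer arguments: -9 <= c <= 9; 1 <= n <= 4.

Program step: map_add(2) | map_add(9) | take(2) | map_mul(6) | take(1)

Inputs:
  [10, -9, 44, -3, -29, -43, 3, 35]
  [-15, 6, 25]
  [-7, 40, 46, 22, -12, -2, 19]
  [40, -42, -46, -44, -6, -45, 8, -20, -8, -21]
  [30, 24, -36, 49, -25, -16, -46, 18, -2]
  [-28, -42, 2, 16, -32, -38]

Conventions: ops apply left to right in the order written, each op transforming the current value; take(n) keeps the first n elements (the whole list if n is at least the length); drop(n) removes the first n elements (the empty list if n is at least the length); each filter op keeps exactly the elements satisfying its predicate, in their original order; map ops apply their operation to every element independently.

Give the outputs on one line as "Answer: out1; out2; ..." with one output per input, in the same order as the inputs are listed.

[126]; [-24]; [24]; [306]; [246]; [-102]

Execution, op by op:
  [10, -9, 44, -3, -29, -43, 3, 35] -> [12, -7, 46, -1, -27, -41, 5, 37] -> [21, 2, 55, 8, -18, -32, 14, 46] -> [21, 2] -> [126, 12] -> [126]
  [-15, 6, 25] -> [-13, 8, 27] -> [-4, 17, 36] -> [-4, 17] -> [-24, 102] -> [-24]
  [-7, 40, 46, 22, -12, -2, 19] -> [-5, 42, 48, 24, -10, 0, 21] -> [4, 51, 57, 33, -1, 9, 30] -> [4, 51] -> [24, 306] -> [24]
  [40, -42, -46, -44, -6, -45, 8, -20, -8, -21] -> [42, -40, -44, -42, -4, -43, 10, -18, -6, -19] -> [51, -31, -35, -33, 5, -34, 19, -9, 3, -10] -> [51, -31] -> [306, -186] -> [306]
  [30, 24, -36, 49, -25, -16, -46, 18, -2] -> [32, 26, -34, 51, -23, -14, -44, 20, 0] -> [41, 35, -25, 60, -14, -5, -35, 29, 9] -> [41, 35] -> [246, 210] -> [246]
  [-28, -42, 2, 16, -32, -38] -> [-26, -40, 4, 18, -30, -36] -> [-17, -31, 13, 27, -21, -27] -> [-17, -31] -> [-102, -186] -> [-102]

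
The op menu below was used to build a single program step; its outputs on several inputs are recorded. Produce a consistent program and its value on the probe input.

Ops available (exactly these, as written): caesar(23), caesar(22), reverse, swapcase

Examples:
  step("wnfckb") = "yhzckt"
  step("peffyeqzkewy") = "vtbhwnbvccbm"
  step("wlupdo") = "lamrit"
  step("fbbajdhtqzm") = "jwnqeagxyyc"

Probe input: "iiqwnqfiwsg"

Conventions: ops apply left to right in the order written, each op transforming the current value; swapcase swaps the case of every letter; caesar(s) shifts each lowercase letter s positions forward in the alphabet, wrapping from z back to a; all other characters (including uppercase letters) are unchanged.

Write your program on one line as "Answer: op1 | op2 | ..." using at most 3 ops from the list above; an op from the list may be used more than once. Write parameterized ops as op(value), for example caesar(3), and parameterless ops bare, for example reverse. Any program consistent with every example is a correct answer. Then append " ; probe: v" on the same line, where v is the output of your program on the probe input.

reverse | caesar(23) ; probe: "dptfcnktnff"

Check, running the answer program on each example:
  "wnfckb" -> "bkcfnw" -> "yhzckt"
  "peffyeqzkewy" -> "ywekzqeyffep" -> "vtbhwnbvccbm"
  "wlupdo" -> "odpulw" -> "lamrit"
  "fbbajdhtqzm" -> "mzqthdjabbf" -> "jwnqeagxyyc"
  probe: "iiqwnqfiwsg" -> "gswifqnwqii" -> "dptfcnktnff"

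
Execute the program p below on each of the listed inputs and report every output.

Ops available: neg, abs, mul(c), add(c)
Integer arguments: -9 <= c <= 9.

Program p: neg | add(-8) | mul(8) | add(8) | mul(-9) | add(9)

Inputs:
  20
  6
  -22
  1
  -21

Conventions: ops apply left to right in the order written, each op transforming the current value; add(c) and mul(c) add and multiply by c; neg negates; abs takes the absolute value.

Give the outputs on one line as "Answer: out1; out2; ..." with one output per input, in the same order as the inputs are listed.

Execution, op by op:
  20 -> -20 -> -28 -> -224 -> -216 -> 1944 -> 1953
  6 -> -6 -> -14 -> -112 -> -104 -> 936 -> 945
  -22 -> 22 -> 14 -> 112 -> 120 -> -1080 -> -1071
  1 -> -1 -> -9 -> -72 -> -64 -> 576 -> 585
  -21 -> 21 -> 13 -> 104 -> 112 -> -1008 -> -999

1953; 945; -1071; 585; -999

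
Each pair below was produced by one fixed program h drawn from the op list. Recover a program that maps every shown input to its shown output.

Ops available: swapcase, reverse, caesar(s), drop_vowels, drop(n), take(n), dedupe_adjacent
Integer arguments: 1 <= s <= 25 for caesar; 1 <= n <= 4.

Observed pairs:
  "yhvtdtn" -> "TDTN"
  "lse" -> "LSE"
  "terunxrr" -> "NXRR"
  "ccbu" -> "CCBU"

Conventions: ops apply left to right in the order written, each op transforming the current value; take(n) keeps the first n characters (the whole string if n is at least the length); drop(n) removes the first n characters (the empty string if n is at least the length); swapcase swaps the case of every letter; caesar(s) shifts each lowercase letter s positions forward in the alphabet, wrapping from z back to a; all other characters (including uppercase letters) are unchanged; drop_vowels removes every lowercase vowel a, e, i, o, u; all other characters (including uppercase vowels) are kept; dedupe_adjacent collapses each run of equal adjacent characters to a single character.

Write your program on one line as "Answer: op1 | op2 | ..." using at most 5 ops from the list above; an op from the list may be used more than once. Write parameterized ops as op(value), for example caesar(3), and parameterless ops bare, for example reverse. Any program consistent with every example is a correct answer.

reverse | take(4) | reverse | swapcase

Check, running the answer program on each example:
  "yhvtdtn" -> "ntdtvhy" -> "ntdt" -> "tdtn" -> "TDTN"
  "lse" -> "esl" -> "esl" -> "lse" -> "LSE"
  "terunxrr" -> "rrxnuret" -> "rrxn" -> "nxrr" -> "NXRR"
  "ccbu" -> "ubcc" -> "ubcc" -> "ccbu" -> "CCBU"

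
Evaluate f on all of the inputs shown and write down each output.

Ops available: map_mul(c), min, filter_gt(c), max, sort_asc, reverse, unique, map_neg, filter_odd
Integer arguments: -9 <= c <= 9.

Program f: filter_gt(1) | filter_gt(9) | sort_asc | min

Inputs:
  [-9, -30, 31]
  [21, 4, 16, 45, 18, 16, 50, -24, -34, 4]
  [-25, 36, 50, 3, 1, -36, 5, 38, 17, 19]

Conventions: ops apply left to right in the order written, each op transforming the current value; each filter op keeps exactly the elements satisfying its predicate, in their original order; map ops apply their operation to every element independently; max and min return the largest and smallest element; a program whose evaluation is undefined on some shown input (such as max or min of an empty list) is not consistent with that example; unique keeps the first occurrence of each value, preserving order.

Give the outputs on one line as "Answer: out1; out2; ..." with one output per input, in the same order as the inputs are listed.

Execution, op by op:
  [-9, -30, 31] -> [31] -> [31] -> [31] -> 31
  [21, 4, 16, 45, 18, 16, 50, -24, -34, 4] -> [21, 4, 16, 45, 18, 16, 50, 4] -> [21, 16, 45, 18, 16, 50] -> [16, 16, 18, 21, 45, 50] -> 16
  [-25, 36, 50, 3, 1, -36, 5, 38, 17, 19] -> [36, 50, 3, 5, 38, 17, 19] -> [36, 50, 38, 17, 19] -> [17, 19, 36, 38, 50] -> 17

31; 16; 17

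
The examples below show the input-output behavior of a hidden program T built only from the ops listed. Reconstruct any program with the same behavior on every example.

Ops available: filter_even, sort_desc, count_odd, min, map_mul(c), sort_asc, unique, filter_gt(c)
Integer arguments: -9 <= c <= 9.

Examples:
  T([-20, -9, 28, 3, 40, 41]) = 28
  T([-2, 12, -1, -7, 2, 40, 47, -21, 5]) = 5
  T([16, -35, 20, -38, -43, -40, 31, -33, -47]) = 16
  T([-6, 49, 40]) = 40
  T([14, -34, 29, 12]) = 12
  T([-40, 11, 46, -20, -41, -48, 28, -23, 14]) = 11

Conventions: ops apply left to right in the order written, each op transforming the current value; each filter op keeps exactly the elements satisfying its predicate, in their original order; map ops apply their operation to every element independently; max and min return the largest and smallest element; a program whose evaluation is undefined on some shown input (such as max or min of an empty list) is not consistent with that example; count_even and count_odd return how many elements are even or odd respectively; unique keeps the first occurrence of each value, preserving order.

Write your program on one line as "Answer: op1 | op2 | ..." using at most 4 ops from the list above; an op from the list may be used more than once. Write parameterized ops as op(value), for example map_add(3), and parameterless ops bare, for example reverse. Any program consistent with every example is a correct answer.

sort_desc | filter_gt(3) | min

Check, running the answer program on each example:
  [-20, -9, 28, 3, 40, 41] -> [41, 40, 28, 3, -9, -20] -> [41, 40, 28] -> 28
  [-2, 12, -1, -7, 2, 40, 47, -21, 5] -> [47, 40, 12, 5, 2, -1, -2, -7, -21] -> [47, 40, 12, 5] -> 5
  [16, -35, 20, -38, -43, -40, 31, -33, -47] -> [31, 20, 16, -33, -35, -38, -40, -43, -47] -> [31, 20, 16] -> 16
  [-6, 49, 40] -> [49, 40, -6] -> [49, 40] -> 40
  [14, -34, 29, 12] -> [29, 14, 12, -34] -> [29, 14, 12] -> 12
  [-40, 11, 46, -20, -41, -48, 28, -23, 14] -> [46, 28, 14, 11, -20, -23, -40, -41, -48] -> [46, 28, 14, 11] -> 11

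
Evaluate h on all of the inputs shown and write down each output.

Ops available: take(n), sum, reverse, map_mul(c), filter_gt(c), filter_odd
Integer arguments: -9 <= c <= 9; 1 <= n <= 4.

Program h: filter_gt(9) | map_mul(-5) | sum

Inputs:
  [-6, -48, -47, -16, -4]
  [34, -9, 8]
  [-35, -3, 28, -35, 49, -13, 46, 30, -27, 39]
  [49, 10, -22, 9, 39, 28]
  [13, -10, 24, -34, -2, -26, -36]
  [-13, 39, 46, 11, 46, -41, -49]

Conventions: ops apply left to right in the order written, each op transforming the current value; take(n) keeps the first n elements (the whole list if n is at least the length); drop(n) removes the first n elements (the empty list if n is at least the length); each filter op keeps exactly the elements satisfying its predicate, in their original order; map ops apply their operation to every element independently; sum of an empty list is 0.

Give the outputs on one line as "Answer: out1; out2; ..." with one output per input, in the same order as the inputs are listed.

Execution, op by op:
  [-6, -48, -47, -16, -4] -> [] -> [] -> 0
  [34, -9, 8] -> [34] -> [-170] -> -170
  [-35, -3, 28, -35, 49, -13, 46, 30, -27, 39] -> [28, 49, 46, 30, 39] -> [-140, -245, -230, -150, -195] -> -960
  [49, 10, -22, 9, 39, 28] -> [49, 10, 39, 28] -> [-245, -50, -195, -140] -> -630
  [13, -10, 24, -34, -2, -26, -36] -> [13, 24] -> [-65, -120] -> -185
  [-13, 39, 46, 11, 46, -41, -49] -> [39, 46, 11, 46] -> [-195, -230, -55, -230] -> -710

0; -170; -960; -630; -185; -710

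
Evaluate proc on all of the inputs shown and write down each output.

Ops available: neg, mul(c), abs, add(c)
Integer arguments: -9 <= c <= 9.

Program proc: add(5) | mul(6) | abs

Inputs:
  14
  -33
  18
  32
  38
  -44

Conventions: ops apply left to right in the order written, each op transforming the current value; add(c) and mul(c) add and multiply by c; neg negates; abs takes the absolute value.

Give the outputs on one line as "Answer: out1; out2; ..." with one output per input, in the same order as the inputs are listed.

Execution, op by op:
  14 -> 19 -> 114 -> 114
  -33 -> -28 -> -168 -> 168
  18 -> 23 -> 138 -> 138
  32 -> 37 -> 222 -> 222
  38 -> 43 -> 258 -> 258
  -44 -> -39 -> -234 -> 234

114; 168; 138; 222; 258; 234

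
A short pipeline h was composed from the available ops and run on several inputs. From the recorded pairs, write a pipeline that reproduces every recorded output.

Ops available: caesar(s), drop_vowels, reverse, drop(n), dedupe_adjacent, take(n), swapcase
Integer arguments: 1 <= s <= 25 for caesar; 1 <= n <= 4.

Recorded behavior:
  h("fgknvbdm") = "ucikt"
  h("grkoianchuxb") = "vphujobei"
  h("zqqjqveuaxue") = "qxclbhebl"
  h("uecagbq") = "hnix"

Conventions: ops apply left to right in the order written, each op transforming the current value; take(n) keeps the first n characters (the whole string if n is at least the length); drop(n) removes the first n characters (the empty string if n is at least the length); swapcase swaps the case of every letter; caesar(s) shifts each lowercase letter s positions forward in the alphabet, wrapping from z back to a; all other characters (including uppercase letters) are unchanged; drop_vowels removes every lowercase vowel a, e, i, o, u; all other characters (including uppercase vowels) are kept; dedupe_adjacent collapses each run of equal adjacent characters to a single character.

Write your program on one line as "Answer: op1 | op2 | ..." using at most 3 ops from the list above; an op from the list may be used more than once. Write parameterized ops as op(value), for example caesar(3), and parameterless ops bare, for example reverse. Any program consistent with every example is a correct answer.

drop(3) | caesar(7)

Check, running the answer program on each example:
  "fgknvbdm" -> "nvbdm" -> "ucikt"
  "grkoianchuxb" -> "oianchuxb" -> "vphujobei"
  "zqqjqveuaxue" -> "jqveuaxue" -> "qxclbhebl"
  "uecagbq" -> "agbq" -> "hnix"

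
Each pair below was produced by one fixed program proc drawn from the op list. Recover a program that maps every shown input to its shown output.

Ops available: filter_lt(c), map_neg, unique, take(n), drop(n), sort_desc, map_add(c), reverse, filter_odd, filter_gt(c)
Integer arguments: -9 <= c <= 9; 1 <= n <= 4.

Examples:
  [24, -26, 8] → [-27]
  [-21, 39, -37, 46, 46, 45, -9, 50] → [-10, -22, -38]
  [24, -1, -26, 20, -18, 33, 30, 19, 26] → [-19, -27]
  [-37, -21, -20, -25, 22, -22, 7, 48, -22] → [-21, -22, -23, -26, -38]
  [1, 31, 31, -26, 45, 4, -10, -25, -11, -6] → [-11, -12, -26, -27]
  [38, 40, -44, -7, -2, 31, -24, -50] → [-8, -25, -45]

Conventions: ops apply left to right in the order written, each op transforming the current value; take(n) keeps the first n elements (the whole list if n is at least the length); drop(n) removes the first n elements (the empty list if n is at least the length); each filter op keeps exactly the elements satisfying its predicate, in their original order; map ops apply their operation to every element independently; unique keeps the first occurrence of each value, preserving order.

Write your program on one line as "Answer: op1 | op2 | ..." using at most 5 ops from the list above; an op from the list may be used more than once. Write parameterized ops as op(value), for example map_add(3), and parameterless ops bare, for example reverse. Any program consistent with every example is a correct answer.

reverse | drop(1) | sort_desc | map_add(-1) | filter_lt(-6)

Check, running the answer program on each example:
  [24, -26, 8] -> [8, -26, 24] -> [-26, 24] -> [24, -26] -> [23, -27] -> [-27]
  [-21, 39, -37, 46, 46, 45, -9, 50] -> [50, -9, 45, 46, 46, -37, 39, -21] -> [-9, 45, 46, 46, -37, 39, -21] -> [46, 46, 45, 39, -9, -21, -37] -> [45, 45, 44, 38, -10, -22, -38] -> [-10, -22, -38]
  [24, -1, -26, 20, -18, 33, 30, 19, 26] -> [26, 19, 30, 33, -18, 20, -26, -1, 24] -> [19, 30, 33, -18, 20, -26, -1, 24] -> [33, 30, 24, 20, 19, -1, -18, -26] -> [32, 29, 23, 19, 18, -2, -19, -27] -> [-19, -27]
  [-37, -21, -20, -25, 22, -22, 7, 48, -22] -> [-22, 48, 7, -22, 22, -25, -20, -21, -37] -> [48, 7, -22, 22, -25, -20, -21, -37] -> [48, 22, 7, -20, -21, -22, -25, -37] -> [47, 21, 6, -21, -22, -23, -26, -38] -> [-21, -22, -23, -26, -38]
  [1, 31, 31, -26, 45, 4, -10, -25, -11, -6] -> [-6, -11, -25, -10, 4, 45, -26, 31, 31, 1] -> [-11, -25, -10, 4, 45, -26, 31, 31, 1] -> [45, 31, 31, 4, 1, -10, -11, -25, -26] -> [44, 30, 30, 3, 0, -11, -12, -26, -27] -> [-11, -12, -26, -27]
  [38, 40, -44, -7, -2, 31, -24, -50] -> [-50, -24, 31, -2, -7, -44, 40, 38] -> [-24, 31, -2, -7, -44, 40, 38] -> [40, 38, 31, -2, -7, -24, -44] -> [39, 37, 30, -3, -8, -25, -45] -> [-8, -25, -45]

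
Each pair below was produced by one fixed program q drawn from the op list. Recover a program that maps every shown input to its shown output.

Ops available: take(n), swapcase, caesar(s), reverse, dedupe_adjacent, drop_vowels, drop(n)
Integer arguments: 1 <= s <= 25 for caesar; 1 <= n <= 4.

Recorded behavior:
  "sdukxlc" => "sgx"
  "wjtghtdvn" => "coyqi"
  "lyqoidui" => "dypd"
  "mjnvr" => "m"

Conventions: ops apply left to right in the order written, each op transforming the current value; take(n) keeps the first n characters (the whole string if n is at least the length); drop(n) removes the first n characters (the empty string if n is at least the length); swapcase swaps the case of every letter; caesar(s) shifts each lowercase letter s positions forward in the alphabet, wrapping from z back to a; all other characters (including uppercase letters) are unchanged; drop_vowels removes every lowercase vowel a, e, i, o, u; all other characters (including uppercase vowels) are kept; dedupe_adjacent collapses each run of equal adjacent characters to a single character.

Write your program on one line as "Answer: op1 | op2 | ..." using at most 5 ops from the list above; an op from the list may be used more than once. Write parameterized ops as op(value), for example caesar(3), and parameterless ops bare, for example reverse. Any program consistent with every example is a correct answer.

drop(2) | caesar(13) | caesar(8) | drop(2)

Check, running the answer program on each example:
  "sdukxlc" -> "ukxlc" -> "hxkyp" -> "pfsgx" -> "sgx"
  "wjtghtdvn" -> "tghtdvn" -> "gtugqia" -> "obcoyqi" -> "coyqi"
  "lyqoidui" -> "qoidui" -> "dbvqhv" -> "ljdypd" -> "dypd"
  "mjnvr" -> "nvr" -> "aie" -> "iqm" -> "m"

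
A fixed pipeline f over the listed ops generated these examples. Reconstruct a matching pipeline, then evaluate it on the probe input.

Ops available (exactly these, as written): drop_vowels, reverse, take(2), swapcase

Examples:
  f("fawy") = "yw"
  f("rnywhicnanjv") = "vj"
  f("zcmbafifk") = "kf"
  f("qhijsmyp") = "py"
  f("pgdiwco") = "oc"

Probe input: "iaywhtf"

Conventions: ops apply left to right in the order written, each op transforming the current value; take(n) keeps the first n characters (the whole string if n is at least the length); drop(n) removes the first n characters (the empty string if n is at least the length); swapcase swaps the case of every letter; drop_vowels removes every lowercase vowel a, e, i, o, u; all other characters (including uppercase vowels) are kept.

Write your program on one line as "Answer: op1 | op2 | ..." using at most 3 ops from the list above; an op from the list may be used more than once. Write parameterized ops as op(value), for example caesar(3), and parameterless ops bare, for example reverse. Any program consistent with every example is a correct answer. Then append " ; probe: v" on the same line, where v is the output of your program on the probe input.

reverse | take(2) ; probe: "ft"

Check, running the answer program on each example:
  "fawy" -> "ywaf" -> "yw"
  "rnywhicnanjv" -> "vjnancihwynr" -> "vj"
  "zcmbafifk" -> "kfifabmcz" -> "kf"
  "qhijsmyp" -> "pymsjihq" -> "py"
  "pgdiwco" -> "ocwidgp" -> "oc"
  probe: "iaywhtf" -> "fthwyai" -> "ft"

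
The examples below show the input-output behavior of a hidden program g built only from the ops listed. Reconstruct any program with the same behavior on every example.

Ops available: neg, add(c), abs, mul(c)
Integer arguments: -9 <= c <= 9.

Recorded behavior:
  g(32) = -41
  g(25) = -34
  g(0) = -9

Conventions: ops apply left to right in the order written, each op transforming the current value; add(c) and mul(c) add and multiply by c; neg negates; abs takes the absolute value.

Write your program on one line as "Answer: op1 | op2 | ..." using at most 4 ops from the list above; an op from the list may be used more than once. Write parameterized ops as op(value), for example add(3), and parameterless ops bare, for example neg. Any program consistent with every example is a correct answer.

neg | add(-7) | add(-8) | add(6)

Check, running the answer program on each example:
  32 -> -32 -> -39 -> -47 -> -41
  25 -> -25 -> -32 -> -40 -> -34
  0 -> 0 -> -7 -> -15 -> -9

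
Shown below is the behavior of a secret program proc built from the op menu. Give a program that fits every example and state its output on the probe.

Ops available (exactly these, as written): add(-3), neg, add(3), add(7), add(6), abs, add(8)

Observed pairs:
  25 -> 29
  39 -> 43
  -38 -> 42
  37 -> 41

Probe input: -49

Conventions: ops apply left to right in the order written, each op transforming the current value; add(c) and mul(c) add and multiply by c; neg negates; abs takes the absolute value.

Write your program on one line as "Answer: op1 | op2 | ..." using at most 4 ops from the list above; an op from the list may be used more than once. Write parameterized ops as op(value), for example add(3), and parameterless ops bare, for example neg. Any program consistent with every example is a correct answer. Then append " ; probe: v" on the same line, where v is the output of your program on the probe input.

abs | add(-3) | add(7) ; probe: 53

Check, running the answer program on each example:
  25 -> 25 -> 22 -> 29
  39 -> 39 -> 36 -> 43
  -38 -> 38 -> 35 -> 42
  37 -> 37 -> 34 -> 41
  probe: -49 -> 49 -> 46 -> 53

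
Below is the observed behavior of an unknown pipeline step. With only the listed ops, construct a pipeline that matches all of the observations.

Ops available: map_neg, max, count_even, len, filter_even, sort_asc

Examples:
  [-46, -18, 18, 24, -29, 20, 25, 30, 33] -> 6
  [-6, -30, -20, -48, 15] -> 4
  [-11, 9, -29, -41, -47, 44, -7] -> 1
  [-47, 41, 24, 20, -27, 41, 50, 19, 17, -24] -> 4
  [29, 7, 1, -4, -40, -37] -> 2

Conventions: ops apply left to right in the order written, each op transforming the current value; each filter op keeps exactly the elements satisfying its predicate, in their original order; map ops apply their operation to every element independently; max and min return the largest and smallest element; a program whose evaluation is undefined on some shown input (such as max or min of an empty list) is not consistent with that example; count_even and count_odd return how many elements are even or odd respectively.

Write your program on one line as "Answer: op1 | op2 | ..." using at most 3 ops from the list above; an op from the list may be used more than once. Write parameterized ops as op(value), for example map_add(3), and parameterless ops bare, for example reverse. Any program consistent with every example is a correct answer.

filter_even | sort_asc | len

Check, running the answer program on each example:
  [-46, -18, 18, 24, -29, 20, 25, 30, 33] -> [-46, -18, 18, 24, 20, 30] -> [-46, -18, 18, 20, 24, 30] -> 6
  [-6, -30, -20, -48, 15] -> [-6, -30, -20, -48] -> [-48, -30, -20, -6] -> 4
  [-11, 9, -29, -41, -47, 44, -7] -> [44] -> [44] -> 1
  [-47, 41, 24, 20, -27, 41, 50, 19, 17, -24] -> [24, 20, 50, -24] -> [-24, 20, 24, 50] -> 4
  [29, 7, 1, -4, -40, -37] -> [-4, -40] -> [-40, -4] -> 2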